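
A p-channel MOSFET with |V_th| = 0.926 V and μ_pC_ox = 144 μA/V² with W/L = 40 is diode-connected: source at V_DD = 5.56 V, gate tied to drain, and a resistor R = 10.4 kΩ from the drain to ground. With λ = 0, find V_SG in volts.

V_SG = 1.30 V

With gate tied to drain, V_SG = V_SD ≥ V_SG − |V_th|, so the device is in saturation.
k_p = μ_pC_ox · (W/L) = 5.76 mA/V².
KCL at the drain: ½ k_p (V_SG − |V_th|)² = (V_DD − V_SG)/R.
Let x = V_SG − 0.926. Then 30 x² + x − 4.634 = 0, giving x = 0.377 V (positive root), so V_SG = 1.3 V.
I_D = (V_DD − V_SG)/R = (5.56 − 1.3) / 10.4 = 0.409 mA.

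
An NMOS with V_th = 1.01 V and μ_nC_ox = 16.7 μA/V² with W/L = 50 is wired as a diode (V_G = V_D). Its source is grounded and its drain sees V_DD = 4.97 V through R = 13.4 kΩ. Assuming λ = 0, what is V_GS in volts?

V_GS = 1.77 V

With gate tied to drain, V_GS = V_DS ≥ V_GS − V_th, so the device is in saturation.
k_n = μ_nC_ox · (W/L) = 0.835 mA/V².
KCL at the drain: ½ k_n (V_GS − V_th)² = (V_DD − V_GS)/R.
Let x = V_GS − 1.01. Then 5.59 x² + x − 3.96 = 0, giving x = 0.757 V (positive root), so V_GS = 1.77 V.
I_D = (V_DD − V_GS)/R = (4.97 − 1.77) / 13.4 = 0.239 mA.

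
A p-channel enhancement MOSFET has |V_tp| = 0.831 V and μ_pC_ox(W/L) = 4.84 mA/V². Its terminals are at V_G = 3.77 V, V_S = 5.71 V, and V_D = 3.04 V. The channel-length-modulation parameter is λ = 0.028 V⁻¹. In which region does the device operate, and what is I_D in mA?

Saturation; I_D = 3.20 mA

V_SG = V_S − V_G = 5.71 − 3.77 = 1.94 V; V_SD = V_S − V_D = 5.71 − 3.04 = 2.67 V.
V_ov = V_SG − |V_tp| = 1.94 − 0.831 = 1.11 V.
Since V_SD = 2.67 V ≥ V_ov = 1.11 V, the device is in saturation.
I_D = ½ k_p V_ov² (1 + λ V_SD) = 0.5 × 4.84 × 1.11² × (1 + 0.028 × 2.67) = 3.2 mA.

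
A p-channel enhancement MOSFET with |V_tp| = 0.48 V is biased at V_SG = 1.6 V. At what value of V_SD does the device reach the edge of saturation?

The boundary between triode and saturation is V_SD = V_SG − |V_tp| = V_ov.
V_ov = 1.6 − 0.48 = 1.12 V.

V_SD,sat = 1.12 V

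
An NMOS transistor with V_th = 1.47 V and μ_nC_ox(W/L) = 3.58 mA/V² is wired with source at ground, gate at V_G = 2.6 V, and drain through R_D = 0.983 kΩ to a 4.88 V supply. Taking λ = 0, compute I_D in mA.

I_D = 2.29 mA

V_GS = V_G = 2.6 V, so V_ov = 2.6 − 1.47 = 1.13 V.
Assume saturation: I_D = ½ k_n V_ov² = 0.5 × 3.58 × 1.13² = 2.29 mA, giving V_DS = V_DD − I_D R_D = 4.88 − 2.29 × 0.983 = 2.63 V.
V_DS = 2.63 V ≥ V_ov = 1.13 V, confirming saturation.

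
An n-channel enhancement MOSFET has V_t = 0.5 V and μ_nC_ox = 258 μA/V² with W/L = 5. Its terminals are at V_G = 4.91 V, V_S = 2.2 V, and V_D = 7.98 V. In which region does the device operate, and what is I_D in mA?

V_GS = V_G − V_S = 4.91 − 2.2 = 2.71 V; V_DS = V_D − V_S = 7.98 − 2.2 = 5.78 V.
k_n = μ_nC_ox · (W/L) = 1.29 mA/V².
V_ov = V_GS − V_t = 2.71 − 0.5 = 2.21 V.
Since V_DS = 5.78 V ≥ V_ov = 2.21 V, the device is in saturation.
I_D = ½ k_n V_ov² = 0.5 × 1.29 × 2.21² = 3.15 mA.

Saturation; I_D = 3.15 mA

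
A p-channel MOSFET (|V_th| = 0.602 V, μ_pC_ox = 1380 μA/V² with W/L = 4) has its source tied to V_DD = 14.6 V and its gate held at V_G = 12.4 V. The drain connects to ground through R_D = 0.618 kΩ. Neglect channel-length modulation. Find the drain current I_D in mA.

V_SG = V_DD − V_G = 14.6 − 12.4 = 2.2 V, so V_ov = 2.2 − 0.602 = 1.6 V.
k_p = μ_pC_ox · (W/L) = 5.52 mA/V².
Assume saturation: I_D = ½ k_p V_ov² = 0.5 × 5.52 × 1.6² = 7.05 mA, giving V_SD = V_DD − I_D R_D = 14.6 − 7.05 × 0.618 = 10.2 V.
V_SD = 10.2 V ≥ V_ov = 1.6 V, confirming saturation.

I_D = 7.05 mA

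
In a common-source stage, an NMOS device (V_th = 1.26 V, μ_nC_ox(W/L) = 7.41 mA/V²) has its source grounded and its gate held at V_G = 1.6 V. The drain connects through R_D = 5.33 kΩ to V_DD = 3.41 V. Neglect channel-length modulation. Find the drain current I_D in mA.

V_GS = V_G = 1.6 V, so V_ov = 1.6 − 1.26 = 0.34 V.
Assume saturation: I_D = ½ k_n V_ov² = 0.5 × 7.41 × 0.34² = 0.428 mA, giving V_DS = V_DD − I_D R_D = 3.41 − 0.428 × 5.33 = 1.13 V.
V_DS = 1.13 V ≥ V_ov = 0.34 V, confirming saturation.

I_D = 0.428 mA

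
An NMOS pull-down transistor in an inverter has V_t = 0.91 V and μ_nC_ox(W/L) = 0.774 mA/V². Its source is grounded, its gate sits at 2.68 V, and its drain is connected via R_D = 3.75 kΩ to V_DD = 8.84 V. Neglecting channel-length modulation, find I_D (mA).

V_GS = V_G = 2.68 V, so V_ov = 2.68 − 0.91 = 1.77 V.
Assume saturation: I_D = ½ k_n V_ov² = 0.5 × 0.774 × 1.77² = 1.21 mA, giving V_DS = V_DD − I_D R_D = 8.84 − 1.21 × 3.75 = 4.29 V.
V_DS = 4.29 V ≥ V_ov = 1.77 V, confirming saturation.

I_D = 1.21 mA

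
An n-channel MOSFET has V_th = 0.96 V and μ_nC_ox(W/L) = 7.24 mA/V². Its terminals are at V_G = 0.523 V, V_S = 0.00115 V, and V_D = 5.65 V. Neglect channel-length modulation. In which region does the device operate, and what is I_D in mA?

V_GS = V_G − V_S = 0.523 − 0.00115 = 0.522 V; V_DS = V_D − V_S = 5.65 − 0.00115 = 5.65 V.
V_GS = 0.522 V < V_th = 0.96 V, so the transistor is in cutoff.

Cutoff; I_D = 0 mA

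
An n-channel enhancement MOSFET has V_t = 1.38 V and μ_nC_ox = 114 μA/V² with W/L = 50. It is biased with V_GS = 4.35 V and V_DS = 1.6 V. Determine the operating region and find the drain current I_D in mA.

Triode; I_D = 19.8 mA

k_n = μ_nC_ox · (W/L) = 5.7 mA/V².
V_ov = V_GS − V_t = 4.35 − 1.38 = 2.97 V.
Since V_DS = 1.6 V < V_ov = 2.97 V, the device is in the triode region.
I_D = k_n [V_ov · V_DS − ½ V_DS²] = 5.7 × [2.97 × 1.6 − 0.5 × 1.6²] = 19.8 mA.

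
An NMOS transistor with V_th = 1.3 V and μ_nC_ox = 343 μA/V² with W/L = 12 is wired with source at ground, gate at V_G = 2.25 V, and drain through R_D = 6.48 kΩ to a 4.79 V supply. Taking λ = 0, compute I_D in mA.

V_GS = V_G = 2.25 V, so V_ov = 2.25 − 1.3 = 0.95 V.
k_n = μ_nC_ox · (W/L) = 4.116 mA/V².
Assume saturation: I_D = ½ k_n V_ov² = 0.5 × 4.116 × 0.95² = 1.86 mA, giving V_DS = V_DD − I_D R_D = 4.79 − 1.86 × 6.48 = -7.25 V.
But -7.25 V < V_ov = 0.95 V, so the device is actually in triode.
In triode I_D = k_n[V_ov V_DS − ½ V_DS²] and I_D = (V_DD − V_DS)/R_D. Equating: 13.3 V_DS² − 26.34 V_DS + 4.79 = 0, giving V_DS = 0.203 V (the root below V_ov).
I_D = (4.79 − 0.203) / 6.48 = 0.708 mA.

I_D = 0.708 mA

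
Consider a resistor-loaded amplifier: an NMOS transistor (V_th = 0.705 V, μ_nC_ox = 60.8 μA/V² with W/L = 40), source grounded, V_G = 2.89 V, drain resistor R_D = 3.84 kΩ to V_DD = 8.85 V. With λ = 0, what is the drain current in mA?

I_D = 2.19 mA

V_GS = V_G = 2.89 V, so V_ov = 2.89 − 0.705 = 2.19 V.
k_n = μ_nC_ox · (W/L) = 2.432 mA/V².
Assume saturation: I_D = ½ k_n V_ov² = 0.5 × 2.432 × 2.19² = 5.81 mA, giving V_DS = V_DD − I_D R_D = 8.85 − 5.81 × 3.84 = -13.4 V.
But -13.4 V < V_ov = 2.19 V, so the device is actually in triode.
In triode I_D = k_n[V_ov V_DS − ½ V_DS²] and I_D = (V_DD − V_DS)/R_D. Equating: 4.67 V_DS² − 21.41 V_DS + 8.85 = 0, giving V_DS = 0.46 V (the root below V_ov).
I_D = (8.85 − 0.46) / 3.84 = 2.19 mA.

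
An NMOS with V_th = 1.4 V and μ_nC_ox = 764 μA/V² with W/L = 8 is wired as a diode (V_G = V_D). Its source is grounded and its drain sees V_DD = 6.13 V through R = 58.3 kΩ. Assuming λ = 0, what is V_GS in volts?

V_GS = 1.56 V

With gate tied to drain, V_GS = V_DS ≥ V_GS − V_th, so the device is in saturation.
k_n = μ_nC_ox · (W/L) = 6.112 mA/V².
KCL at the drain: ½ k_n (V_GS − V_th)² = (V_DD − V_GS)/R.
Let x = V_GS − 1.4. Then 178 x² + x − 4.73 = 0, giving x = 0.16 V (positive root), so V_GS = 1.56 V.
I_D = (V_DD − V_GS)/R = (6.13 − 1.56) / 58.3 = 0.0784 mA.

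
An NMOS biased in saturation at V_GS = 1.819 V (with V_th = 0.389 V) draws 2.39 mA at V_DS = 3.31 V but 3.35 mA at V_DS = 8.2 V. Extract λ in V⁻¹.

λ = 0.113 V⁻¹

With V_GS fixed, I_D ∝ (1 + λ V_DS) in saturation, so I_D2/I_D1 = (1 + λ V_DS2)/(1 + λ V_DS1).
3.35/2.39 = 1.402 = (1 + 8.2 λ)/(1 + 3.31 λ).
Solving: λ (I_D1 V_DS2 − I_D2 V_DS1) = I_D2 − I_D1, so λ = (3.35 − 2.39) / (2.39 × 8.2 − 3.35 × 3.31) = 0.96 / 8.51 = 0.113 V⁻¹.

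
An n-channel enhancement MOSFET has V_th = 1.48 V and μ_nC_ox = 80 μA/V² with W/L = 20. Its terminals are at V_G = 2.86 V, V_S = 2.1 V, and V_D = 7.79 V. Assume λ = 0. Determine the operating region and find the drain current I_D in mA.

Cutoff; I_D = 0 mA

V_GS = V_G − V_S = 2.86 − 2.1 = 0.76 V; V_DS = V_D − V_S = 7.79 − 2.1 = 5.69 V.
V_GS = 0.76 V < V_th = 1.48 V, so the transistor is in cutoff.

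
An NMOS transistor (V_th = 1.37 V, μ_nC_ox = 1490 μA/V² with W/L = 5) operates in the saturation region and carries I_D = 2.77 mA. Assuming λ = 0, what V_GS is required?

V_GS = 2.23 V

k_n = μ_nC_ox · (W/L) = 7.45 mA/V².
In saturation I_D = ½ k_n (V_GS − V_th)², so V_GS − V_th = √(2 I_D / k_n) = √(2 × 2.77 / 7.45) = 0.862 V.
V_GS = 1.37 + 0.862 = 2.23 V.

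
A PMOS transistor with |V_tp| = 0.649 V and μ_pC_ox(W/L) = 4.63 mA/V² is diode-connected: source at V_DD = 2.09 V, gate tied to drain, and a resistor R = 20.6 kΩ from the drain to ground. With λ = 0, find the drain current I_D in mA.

I_D = 0.0620 mA

With gate tied to drain, V_SG = V_SD ≥ V_SG − |V_tp|, so the device is in saturation.
KCL at the drain: ½ k_p (V_SG − |V_tp|)² = (V_DD − V_SG)/R.
Let x = V_SG − 0.649. Then 47.7 x² + x − 1.441 = 0, giving x = 0.164 V (positive root), so V_SG = 0.813 V.
I_D = (V_DD − V_SG)/R = (2.09 − 0.813) / 20.6 = 0.062 mA.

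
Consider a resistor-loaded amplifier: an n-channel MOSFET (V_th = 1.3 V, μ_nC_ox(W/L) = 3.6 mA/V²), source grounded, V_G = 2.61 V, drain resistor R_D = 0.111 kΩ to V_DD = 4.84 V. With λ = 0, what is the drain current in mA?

I_D = 3.09 mA

V_GS = V_G = 2.61 V, so V_ov = 2.61 − 1.3 = 1.31 V.
Assume saturation: I_D = ½ k_n V_ov² = 0.5 × 3.6 × 1.31² = 3.09 mA, giving V_DS = V_DD − I_D R_D = 4.84 − 3.09 × 0.111 = 4.5 V.
V_DS = 4.5 V ≥ V_ov = 1.31 V, confirming saturation.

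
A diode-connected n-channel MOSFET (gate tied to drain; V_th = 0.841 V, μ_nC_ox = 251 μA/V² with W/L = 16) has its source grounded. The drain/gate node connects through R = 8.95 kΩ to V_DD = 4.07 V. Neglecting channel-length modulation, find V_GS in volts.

V_GS = 1.24 V

With gate tied to drain, V_GS = V_DS ≥ V_GS − V_th, so the device is in saturation.
k_n = μ_nC_ox · (W/L) = 4.016 mA/V².
KCL at the drain: ½ k_n (V_GS − V_th)² = (V_DD − V_GS)/R.
Let x = V_GS − 0.841. Then 18 x² + x − 3.229 = 0, giving x = 0.397 V (positive root), so V_GS = 1.24 V.
I_D = (V_DD − V_GS)/R = (4.07 − 1.24) / 8.95 = 0.316 mA.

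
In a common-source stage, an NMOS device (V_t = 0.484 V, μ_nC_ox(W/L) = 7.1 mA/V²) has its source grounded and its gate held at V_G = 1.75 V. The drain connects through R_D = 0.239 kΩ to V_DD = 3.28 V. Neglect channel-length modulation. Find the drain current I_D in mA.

V_GS = V_G = 1.75 V, so V_ov = 1.75 − 0.484 = 1.27 V.
Assume saturation: I_D = ½ k_n V_ov² = 0.5 × 7.1 × 1.27² = 5.69 mA, giving V_DS = V_DD − I_D R_D = 3.28 − 5.69 × 0.239 = 1.92 V.
V_DS = 1.92 V ≥ V_ov = 1.27 V, confirming saturation.

I_D = 5.69 mA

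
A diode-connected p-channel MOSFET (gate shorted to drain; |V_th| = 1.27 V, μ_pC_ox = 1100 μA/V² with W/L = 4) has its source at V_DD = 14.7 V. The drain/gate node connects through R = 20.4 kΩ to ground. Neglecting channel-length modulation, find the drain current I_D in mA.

With gate tied to drain, V_SG = V_SD ≥ V_SG − |V_th|, so the device is in saturation.
k_p = μ_pC_ox · (W/L) = 4.4 mA/V².
KCL at the drain: ½ k_p (V_SG − |V_th|)² = (V_DD − V_SG)/R.
Let x = V_SG − 1.27. Then 44.9 x² + x − 13.43 = 0, giving x = 0.536 V (positive root), so V_SG = 1.81 V.
I_D = (V_DD − V_SG)/R = (14.7 − 1.81) / 20.4 = 0.632 mA.

I_D = 0.632 mA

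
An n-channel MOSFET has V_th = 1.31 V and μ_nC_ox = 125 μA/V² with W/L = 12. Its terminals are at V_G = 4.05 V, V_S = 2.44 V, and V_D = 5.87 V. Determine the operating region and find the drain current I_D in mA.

Saturation; I_D = 0.0675 mA

V_GS = V_G − V_S = 4.05 − 2.44 = 1.61 V; V_DS = V_D − V_S = 5.87 − 2.44 = 3.43 V.
k_n = μ_nC_ox · (W/L) = 1.5 mA/V².
V_ov = V_GS − V_th = 1.61 − 1.31 = 0.3 V.
Since V_DS = 3.43 V ≥ V_ov = 0.3 V, the device is in saturation.
I_D = ½ k_n V_ov² = 0.5 × 1.5 × 0.3² = 0.0675 mA.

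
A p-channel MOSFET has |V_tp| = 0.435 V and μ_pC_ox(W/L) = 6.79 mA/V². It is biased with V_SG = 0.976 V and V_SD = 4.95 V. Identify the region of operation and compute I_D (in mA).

Saturation; I_D = 0.994 mA

V_ov = V_SG − |V_tp| = 0.976 − 0.435 = 0.541 V.
Since V_SD = 4.95 V ≥ V_ov = 0.541 V, the device is in saturation.
I_D = ½ k_p V_ov² = 0.5 × 6.79 × 0.541² = 0.994 mA.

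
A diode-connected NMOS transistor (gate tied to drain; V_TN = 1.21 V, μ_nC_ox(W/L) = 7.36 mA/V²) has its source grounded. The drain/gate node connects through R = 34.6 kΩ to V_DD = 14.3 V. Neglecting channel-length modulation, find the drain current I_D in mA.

With gate tied to drain, V_GS = V_DS ≥ V_GS − V_TN, so the device is in saturation.
KCL at the drain: ½ k_n (V_GS − V_TN)² = (V_DD − V_GS)/R.
Let x = V_GS − 1.21. Then 127 x² + x − 13.09 = 0, giving x = 0.317 V (positive root), so V_GS = 1.53 V.
I_D = (V_DD − V_GS)/R = (14.3 − 1.53) / 34.6 = 0.369 mA.

I_D = 0.369 mA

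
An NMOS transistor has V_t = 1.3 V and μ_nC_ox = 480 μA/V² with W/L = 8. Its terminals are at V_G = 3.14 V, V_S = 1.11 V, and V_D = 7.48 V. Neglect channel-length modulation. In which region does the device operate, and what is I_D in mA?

Saturation; I_D = 1.02 mA

V_GS = V_G − V_S = 3.14 − 1.11 = 2.03 V; V_DS = V_D − V_S = 7.48 − 1.11 = 6.37 V.
k_n = μ_nC_ox · (W/L) = 3.84 mA/V².
V_ov = V_GS − V_t = 2.03 − 1.3 = 0.73 V.
Since V_DS = 6.37 V ≥ V_ov = 0.73 V, the device is in saturation.
I_D = ½ k_n V_ov² = 0.5 × 3.84 × 0.73² = 1.02 mA.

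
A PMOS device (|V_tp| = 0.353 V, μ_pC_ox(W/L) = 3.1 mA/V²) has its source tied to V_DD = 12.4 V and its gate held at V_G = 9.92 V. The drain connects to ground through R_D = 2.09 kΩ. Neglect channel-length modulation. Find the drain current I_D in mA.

V_SG = V_DD − V_G = 12.4 − 9.92 = 2.48 V, so V_ov = 2.48 − 0.353 = 2.13 V.
Assume saturation: I_D = ½ k_p V_ov² = 0.5 × 3.1 × 2.13² = 7.01 mA, giving V_SD = V_DD − I_D R_D = 12.4 − 7.01 × 2.09 = -2.26 V.
But -2.26 V < V_ov = 2.13 V, so the device is actually in triode.
In triode I_D = k_p[V_ov V_SD − ½ V_SD²] and I_D = (V_DD − V_SD)/R_D. Equating: 3.24 V_SD² − 14.78 V_SD + 12.4 = 0, giving V_SD = 1.11 V (the root below V_ov).
I_D = (12.4 − 1.11) / 2.09 = 5.4 mA.

I_D = 5.40 mA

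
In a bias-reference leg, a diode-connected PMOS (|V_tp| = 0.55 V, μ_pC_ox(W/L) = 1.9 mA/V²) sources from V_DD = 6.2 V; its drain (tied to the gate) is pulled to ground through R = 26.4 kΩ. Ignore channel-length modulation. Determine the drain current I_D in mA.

I_D = 0.197 mA

With gate tied to drain, V_SG = V_SD ≥ V_SG − |V_tp|, so the device is in saturation.
KCL at the drain: ½ k_p (V_SG − |V_tp|)² = (V_DD − V_SG)/R.
Let x = V_SG − 0.55. Then 25.1 x² + x − 5.65 = 0, giving x = 0.455 V (positive root), so V_SG = 1.01 V.
I_D = (V_DD − V_SG)/R = (6.2 − 1.01) / 26.4 = 0.197 mA.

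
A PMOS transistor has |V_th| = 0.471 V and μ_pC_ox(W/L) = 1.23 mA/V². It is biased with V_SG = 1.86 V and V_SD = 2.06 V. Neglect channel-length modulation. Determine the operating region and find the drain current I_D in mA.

Saturation; I_D = 1.19 mA

V_ov = V_SG − |V_th| = 1.86 − 0.471 = 1.39 V.
Since V_SD = 2.06 V ≥ V_ov = 1.39 V, the device is in saturation.
I_D = ½ k_p V_ov² = 0.5 × 1.23 × 1.39² = 1.19 mA.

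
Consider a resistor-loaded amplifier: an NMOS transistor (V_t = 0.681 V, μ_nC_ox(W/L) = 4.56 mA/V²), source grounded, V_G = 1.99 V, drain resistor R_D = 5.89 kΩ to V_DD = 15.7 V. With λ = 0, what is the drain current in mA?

I_D = 2.57 mA

V_GS = V_G = 1.99 V, so V_ov = 1.99 − 0.681 = 1.31 V.
Assume saturation: I_D = ½ k_n V_ov² = 0.5 × 4.56 × 1.31² = 3.91 mA, giving V_DS = V_DD − I_D R_D = 15.7 − 3.91 × 5.89 = -7.31 V.
But -7.31 V < V_ov = 1.31 V, so the device is actually in triode.
In triode I_D = k_n[V_ov V_DS − ½ V_DS²] and I_D = (V_DD − V_DS)/R_D. Equating: 13.4 V_DS² − 36.16 V_DS + 15.7 = 0, giving V_DS = 0.544 V (the root below V_ov).
I_D = (15.7 − 0.544) / 5.89 = 2.57 mA.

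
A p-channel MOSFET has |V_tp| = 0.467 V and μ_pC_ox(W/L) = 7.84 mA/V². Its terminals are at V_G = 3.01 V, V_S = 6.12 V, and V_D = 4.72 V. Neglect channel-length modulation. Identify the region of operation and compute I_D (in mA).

Triode; I_D = 21.3 mA

V_SG = V_S − V_G = 6.12 − 3.01 = 3.11 V; V_SD = V_S − V_D = 6.12 − 4.72 = 1.4 V.
V_ov = V_SG − |V_tp| = 3.11 − 0.467 = 2.64 V.
Since V_SD = 1.4 V < V_ov = 2.64 V, the device is in the triode region.
I_D = k_p [V_ov · V_SD − ½ V_SD²] = 7.84 × [2.64 × 1.4 − 0.5 × 1.4²] = 21.3 mA.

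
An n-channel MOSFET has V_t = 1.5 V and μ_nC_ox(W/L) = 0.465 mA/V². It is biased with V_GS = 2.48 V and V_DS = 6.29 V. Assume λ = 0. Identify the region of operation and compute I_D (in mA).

V_ov = V_GS − V_t = 2.48 − 1.5 = 0.98 V.
Since V_DS = 6.29 V ≥ V_ov = 0.98 V, the device is in saturation.
I_D = ½ k_n V_ov² = 0.5 × 0.465 × 0.98² = 0.223 mA.

Saturation; I_D = 0.223 mA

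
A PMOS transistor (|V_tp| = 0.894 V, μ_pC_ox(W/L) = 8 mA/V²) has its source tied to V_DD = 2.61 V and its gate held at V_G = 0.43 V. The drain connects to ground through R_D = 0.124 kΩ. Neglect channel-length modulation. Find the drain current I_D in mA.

I_D = 6.62 mA

V_SG = V_DD − V_G = 2.61 − 0.43 = 2.18 V, so V_ov = 2.18 − 0.894 = 1.29 V.
Assume saturation: I_D = ½ k_p V_ov² = 0.5 × 8 × 1.29² = 6.62 mA, giving V_SD = V_DD − I_D R_D = 2.61 − 6.62 × 0.124 = 1.79 V.
V_SD = 1.79 V ≥ V_ov = 1.29 V, confirming saturation.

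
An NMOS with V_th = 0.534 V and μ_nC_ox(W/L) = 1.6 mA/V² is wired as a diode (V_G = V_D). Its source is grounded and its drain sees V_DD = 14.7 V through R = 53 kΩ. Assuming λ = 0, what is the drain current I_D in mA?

With gate tied to drain, V_GS = V_DS ≥ V_GS − V_th, so the device is in saturation.
KCL at the drain: ½ k_n (V_GS − V_th)² = (V_DD − V_GS)/R.
Let x = V_GS − 0.534. Then 42.4 x² + x − 14.17 = 0, giving x = 0.566 V (positive root), so V_GS = 1.1 V.
I_D = (V_DD − V_GS)/R = (14.7 − 1.1) / 53 = 0.257 mA.

I_D = 0.257 mA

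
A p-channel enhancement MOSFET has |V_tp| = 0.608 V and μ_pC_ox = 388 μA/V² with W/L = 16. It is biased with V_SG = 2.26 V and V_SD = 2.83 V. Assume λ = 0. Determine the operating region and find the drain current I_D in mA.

Saturation; I_D = 8.47 mA

k_p = μ_pC_ox · (W/L) = 6.208 mA/V².
V_ov = V_SG − |V_tp| = 2.26 − 0.608 = 1.65 V.
Since V_SD = 2.83 V ≥ V_ov = 1.65 V, the device is in saturation.
I_D = ½ k_p V_ov² = 0.5 × 6.208 × 1.65² = 8.47 mA.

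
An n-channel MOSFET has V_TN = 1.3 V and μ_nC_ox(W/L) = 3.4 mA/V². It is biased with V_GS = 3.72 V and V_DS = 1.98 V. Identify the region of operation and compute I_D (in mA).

V_ov = V_GS − V_TN = 3.72 − 1.3 = 2.42 V.
Since V_DS = 1.98 V < V_ov = 2.42 V, the device is in the triode region.
I_D = k_n [V_ov · V_DS − ½ V_DS²] = 3.4 × [2.42 × 1.98 − 0.5 × 1.98²] = 9.63 mA.

Triode; I_D = 9.63 mA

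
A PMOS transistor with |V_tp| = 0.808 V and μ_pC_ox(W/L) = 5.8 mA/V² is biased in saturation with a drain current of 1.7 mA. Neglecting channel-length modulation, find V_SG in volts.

V_SG = 1.57 V

In saturation I_D = ½ k_p (V_SG − |V_tp|)², so V_SG − |V_tp| = √(2 I_D / k_p) = √(2 × 1.7 / 5.8) = 0.766 V.
V_SG = 0.808 + 0.766 = 1.57 V.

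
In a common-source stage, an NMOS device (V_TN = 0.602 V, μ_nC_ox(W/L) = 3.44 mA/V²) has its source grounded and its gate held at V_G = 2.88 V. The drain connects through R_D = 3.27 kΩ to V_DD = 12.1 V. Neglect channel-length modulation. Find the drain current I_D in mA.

V_GS = V_G = 2.88 V, so V_ov = 2.88 − 0.602 = 2.28 V.
Assume saturation: I_D = ½ k_n V_ov² = 0.5 × 3.44 × 2.28² = 8.93 mA, giving V_DS = V_DD − I_D R_D = 12.1 − 8.93 × 3.27 = -17.1 V.
But -17.1 V < V_ov = 2.28 V, so the device is actually in triode.
In triode I_D = k_n[V_ov V_DS − ½ V_DS²] and I_D = (V_DD − V_DS)/R_D. Equating: 5.62 V_DS² − 26.62 V_DS + 12.1 = 0, giving V_DS = 0.509 V (the root below V_ov).
I_D = (12.1 − 0.509) / 3.27 = 3.54 mA.

I_D = 3.54 mA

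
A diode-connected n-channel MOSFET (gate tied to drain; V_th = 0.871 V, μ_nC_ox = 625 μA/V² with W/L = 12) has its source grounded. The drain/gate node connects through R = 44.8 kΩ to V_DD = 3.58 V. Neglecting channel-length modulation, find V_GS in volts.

V_GS = 0.995 V

With gate tied to drain, V_GS = V_DS ≥ V_GS − V_th, so the device is in saturation.
k_n = μ_nC_ox · (W/L) = 7.5 mA/V².
KCL at the drain: ½ k_n (V_GS − V_th)² = (V_DD − V_GS)/R.
Let x = V_GS − 0.871. Then 168 x² + x − 2.709 = 0, giving x = 0.124 V (positive root), so V_GS = 0.995 V.
I_D = (V_DD − V_GS)/R = (3.58 − 0.995) / 44.8 = 0.0577 mA.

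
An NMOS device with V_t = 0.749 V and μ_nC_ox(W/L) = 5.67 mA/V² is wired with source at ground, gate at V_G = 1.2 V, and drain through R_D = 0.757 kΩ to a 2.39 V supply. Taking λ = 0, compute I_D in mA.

V_GS = V_G = 1.2 V, so V_ov = 1.2 − 0.749 = 0.451 V.
Assume saturation: I_D = ½ k_n V_ov² = 0.5 × 5.67 × 0.451² = 0.577 mA, giving V_DS = V_DD − I_D R_D = 2.39 − 0.577 × 0.757 = 1.95 V.
V_DS = 1.95 V ≥ V_ov = 0.451 V, confirming saturation.

I_D = 0.577 mA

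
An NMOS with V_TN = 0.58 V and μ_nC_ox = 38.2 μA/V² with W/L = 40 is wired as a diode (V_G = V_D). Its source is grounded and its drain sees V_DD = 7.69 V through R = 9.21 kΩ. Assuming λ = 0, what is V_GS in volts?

With gate tied to drain, V_GS = V_DS ≥ V_GS − V_TN, so the device is in saturation.
k_n = μ_nC_ox · (W/L) = 1.528 mA/V².
KCL at the drain: ½ k_n (V_GS − V_TN)² = (V_DD − V_GS)/R.
Let x = V_GS − 0.58. Then 7.04 x² + x − 7.11 = 0, giving x = 0.937 V (positive root), so V_GS = 1.52 V.
I_D = (V_DD − V_GS)/R = (7.69 − 1.52) / 9.21 = 0.67 mA.

V_GS = 1.52 V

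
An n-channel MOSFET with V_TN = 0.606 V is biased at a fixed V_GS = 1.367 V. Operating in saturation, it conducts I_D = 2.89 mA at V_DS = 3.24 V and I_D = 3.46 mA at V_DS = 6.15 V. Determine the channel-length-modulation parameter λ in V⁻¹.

λ = 0.0868 V⁻¹

With V_GS fixed, I_D ∝ (1 + λ V_DS) in saturation, so I_D2/I_D1 = (1 + λ V_DS2)/(1 + λ V_DS1).
3.46/2.89 = 1.197 = (1 + 6.15 λ)/(1 + 3.24 λ).
Solving: λ (I_D1 V_DS2 − I_D2 V_DS1) = I_D2 − I_D1, so λ = (3.46 − 2.89) / (2.89 × 6.15 − 3.46 × 3.24) = 0.57 / 6.56 = 0.0868 V⁻¹.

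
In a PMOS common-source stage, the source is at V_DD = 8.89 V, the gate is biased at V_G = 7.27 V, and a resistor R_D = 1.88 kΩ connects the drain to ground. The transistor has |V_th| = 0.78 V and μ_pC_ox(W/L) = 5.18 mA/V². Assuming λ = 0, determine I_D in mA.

V_SG = V_DD − V_G = 8.89 − 7.27 = 1.62 V, so V_ov = 1.62 − 0.78 = 0.84 V.
Assume saturation: I_D = ½ k_p V_ov² = 0.5 × 5.18 × 0.84² = 1.83 mA, giving V_SD = V_DD − I_D R_D = 8.89 − 1.83 × 1.88 = 5.45 V.
V_SD = 5.45 V ≥ V_ov = 0.84 V, confirming saturation.

I_D = 1.83 mA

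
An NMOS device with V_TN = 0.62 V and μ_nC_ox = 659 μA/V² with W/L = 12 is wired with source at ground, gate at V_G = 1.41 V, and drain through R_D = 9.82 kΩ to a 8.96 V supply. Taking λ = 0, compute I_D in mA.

I_D = 0.896 mA

V_GS = V_G = 1.41 V, so V_ov = 1.41 − 0.62 = 0.79 V.
k_n = μ_nC_ox · (W/L) = 7.908 mA/V².
Assume saturation: I_D = ½ k_n V_ov² = 0.5 × 7.908 × 0.79² = 2.47 mA, giving V_DS = V_DD − I_D R_D = 8.96 − 2.47 × 9.82 = -15.3 V.
But -15.3 V < V_ov = 0.79 V, so the device is actually in triode.
In triode I_D = k_n[V_ov V_DS − ½ V_DS²] and I_D = (V_DD − V_DS)/R_D. Equating: 38.8 V_DS² − 62.35 V_DS + 8.96 = 0, giving V_DS = 0.16 V (the root below V_ov).
I_D = (8.96 − 0.16) / 9.82 = 0.896 mA.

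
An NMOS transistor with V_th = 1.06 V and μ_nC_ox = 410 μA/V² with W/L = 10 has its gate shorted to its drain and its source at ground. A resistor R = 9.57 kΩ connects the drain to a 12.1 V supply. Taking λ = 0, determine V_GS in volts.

V_GS = 1.79 V

With gate tied to drain, V_GS = V_DS ≥ V_GS − V_th, so the device is in saturation.
k_n = μ_nC_ox · (W/L) = 4.1 mA/V².
KCL at the drain: ½ k_n (V_GS − V_th)² = (V_DD − V_GS)/R.
Let x = V_GS − 1.06. Then 19.6 x² + x − 11.04 = 0, giving x = 0.725 V (positive root), so V_GS = 1.79 V.
I_D = (V_DD − V_GS)/R = (12.1 − 1.79) / 9.57 = 1.08 mA.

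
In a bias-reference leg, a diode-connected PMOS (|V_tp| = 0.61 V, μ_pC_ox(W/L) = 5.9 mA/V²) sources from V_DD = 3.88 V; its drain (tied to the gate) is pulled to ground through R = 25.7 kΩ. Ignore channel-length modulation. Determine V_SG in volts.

With gate tied to drain, V_SG = V_SD ≥ V_SG − |V_tp|, so the device is in saturation.
KCL at the drain: ½ k_p (V_SG − |V_tp|)² = (V_DD − V_SG)/R.
Let x = V_SG − 0.61. Then 75.8 x² + x − 3.27 = 0, giving x = 0.201 V (positive root), so V_SG = 0.811 V.
I_D = (V_DD − V_SG)/R = (3.88 − 0.811) / 25.7 = 0.119 mA.

V_SG = 0.811 V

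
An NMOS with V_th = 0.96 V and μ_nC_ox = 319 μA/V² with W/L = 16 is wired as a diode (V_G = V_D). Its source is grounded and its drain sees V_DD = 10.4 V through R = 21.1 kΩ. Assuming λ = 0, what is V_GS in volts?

V_GS = 1.37 V

With gate tied to drain, V_GS = V_DS ≥ V_GS − V_th, so the device is in saturation.
k_n = μ_nC_ox · (W/L) = 5.104 mA/V².
KCL at the drain: ½ k_n (V_GS − V_th)² = (V_DD − V_GS)/R.
Let x = V_GS − 0.96. Then 53.8 x² + x − 9.44 = 0, giving x = 0.41 V (positive root), so V_GS = 1.37 V.
I_D = (V_DD − V_GS)/R = (10.4 − 1.37) / 21.1 = 0.428 mA.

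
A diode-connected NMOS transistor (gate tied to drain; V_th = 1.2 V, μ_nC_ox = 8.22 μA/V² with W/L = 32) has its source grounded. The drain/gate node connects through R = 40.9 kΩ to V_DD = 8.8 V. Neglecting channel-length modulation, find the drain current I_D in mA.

I_D = 0.159 mA

With gate tied to drain, V_GS = V_DS ≥ V_GS − V_th, so the device is in saturation.
k_n = μ_nC_ox · (W/L) = 0.263 mA/V².
KCL at the drain: ½ k_n (V_GS − V_th)² = (V_DD − V_GS)/R.
Let x = V_GS − 1.2. Then 5.38 x² + x − 7.6 = 0, giving x = 1.1 V (positive root), so V_GS = 2.3 V.
I_D = (V_DD − V_GS)/R = (8.8 − 2.3) / 40.9 = 0.159 mA.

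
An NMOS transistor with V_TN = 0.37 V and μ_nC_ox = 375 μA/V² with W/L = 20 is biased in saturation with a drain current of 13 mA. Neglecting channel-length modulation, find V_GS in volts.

k_n = μ_nC_ox · (W/L) = 7.5 mA/V².
In saturation I_D = ½ k_n (V_GS − V_TN)², so V_GS − V_TN = √(2 I_D / k_n) = √(2 × 13 / 7.5) = 1.86 V.
V_GS = 0.37 + 1.86 = 2.23 V.

V_GS = 2.23 V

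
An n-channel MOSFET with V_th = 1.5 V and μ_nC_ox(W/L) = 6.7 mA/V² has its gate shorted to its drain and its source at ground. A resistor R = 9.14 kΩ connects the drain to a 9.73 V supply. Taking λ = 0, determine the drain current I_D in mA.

I_D = 0.845 mA

With gate tied to drain, V_GS = V_DS ≥ V_GS − V_th, so the device is in saturation.
KCL at the drain: ½ k_n (V_GS − V_th)² = (V_DD − V_GS)/R.
Let x = V_GS − 1.5. Then 30.6 x² + x − 8.23 = 0, giving x = 0.502 V (positive root), so V_GS = 2 V.
I_D = (V_DD − V_GS)/R = (9.73 − 2) / 9.14 = 0.845 mA.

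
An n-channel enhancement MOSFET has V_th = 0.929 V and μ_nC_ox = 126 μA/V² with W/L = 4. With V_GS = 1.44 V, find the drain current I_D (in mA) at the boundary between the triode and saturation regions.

At the boundary V_DS = V_ov = V_GS − V_th = 1.44 − 0.929 = 0.511 V.
k_n = μ_nC_ox · (W/L) = 0.504 mA/V².
I_D = ½ k_n V_ov² = 0.5 × 0.504 × 0.511² = 0.0658 mA.

I_D = 0.0658 mA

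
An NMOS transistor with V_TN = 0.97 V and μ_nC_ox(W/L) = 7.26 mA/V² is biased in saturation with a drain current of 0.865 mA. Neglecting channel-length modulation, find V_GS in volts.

In saturation I_D = ½ k_n (V_GS − V_TN)², so V_GS − V_TN = √(2 I_D / k_n) = √(2 × 0.865 / 7.26) = 0.488 V.
V_GS = 0.97 + 0.488 = 1.46 V.

V_GS = 1.46 V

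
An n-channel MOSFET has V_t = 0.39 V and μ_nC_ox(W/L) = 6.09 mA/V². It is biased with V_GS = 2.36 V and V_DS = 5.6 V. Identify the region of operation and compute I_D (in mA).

V_ov = V_GS − V_t = 2.36 − 0.39 = 1.97 V.
Since V_DS = 5.6 V ≥ V_ov = 1.97 V, the device is in saturation.
I_D = ½ k_n V_ov² = 0.5 × 6.09 × 1.97² = 11.8 mA.

Saturation; I_D = 11.8 mA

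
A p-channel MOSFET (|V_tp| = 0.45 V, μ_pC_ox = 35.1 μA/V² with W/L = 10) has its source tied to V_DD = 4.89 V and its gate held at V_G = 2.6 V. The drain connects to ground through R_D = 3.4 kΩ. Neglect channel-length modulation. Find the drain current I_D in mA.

I_D = 0.594 mA

V_SG = V_DD − V_G = 4.89 − 2.6 = 2.29 V, so V_ov = 2.29 − 0.45 = 1.84 V.
k_p = μ_pC_ox · (W/L) = 0.351 mA/V².
Assume saturation: I_D = ½ k_p V_ov² = 0.5 × 0.351 × 1.84² = 0.594 mA, giving V_SD = V_DD − I_D R_D = 4.89 − 0.594 × 3.4 = 2.87 V.
V_SD = 2.87 V ≥ V_ov = 1.84 V, confirming saturation.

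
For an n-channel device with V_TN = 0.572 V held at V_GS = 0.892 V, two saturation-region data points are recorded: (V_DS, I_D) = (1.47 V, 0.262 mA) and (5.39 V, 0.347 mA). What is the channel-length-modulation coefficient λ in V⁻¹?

λ = 0.0942 V⁻¹

With V_GS fixed, I_D ∝ (1 + λ V_DS) in saturation, so I_D2/I_D1 = (1 + λ V_DS2)/(1 + λ V_DS1).
0.347/0.262 = 1.324 = (1 + 5.39 λ)/(1 + 1.47 λ).
Solving: λ (I_D1 V_DS2 − I_D2 V_DS1) = I_D2 − I_D1, so λ = (0.347 − 0.262) / (0.262 × 5.39 − 0.347 × 1.47) = 0.085 / 0.902 = 0.0942 V⁻¹.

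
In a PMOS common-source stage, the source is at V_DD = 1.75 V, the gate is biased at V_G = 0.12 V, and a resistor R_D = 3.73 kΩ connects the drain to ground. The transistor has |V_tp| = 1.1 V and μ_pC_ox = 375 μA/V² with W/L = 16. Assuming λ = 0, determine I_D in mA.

V_SG = V_DD − V_G = 1.75 − 0.12 = 1.63 V, so V_ov = 1.63 − 1.1 = 0.53 V.
k_p = μ_pC_ox · (W/L) = 6 mA/V².
Assume saturation: I_D = ½ k_p V_ov² = 0.5 × 6 × 0.53² = 0.843 mA, giving V_SD = V_DD − I_D R_D = 1.75 − 0.843 × 3.73 = -1.39 V.
But -1.39 V < V_ov = 0.53 V, so the device is actually in triode.
In triode I_D = k_p[V_ov V_SD − ½ V_SD²] and I_D = (V_DD − V_SD)/R_D. Equating: 11.2 V_SD² − 12.86 V_SD + 1.75 = 0, giving V_SD = 0.158 V (the root below V_ov).
I_D = (1.75 − 0.158) / 3.73 = 0.427 mA.

I_D = 0.427 mA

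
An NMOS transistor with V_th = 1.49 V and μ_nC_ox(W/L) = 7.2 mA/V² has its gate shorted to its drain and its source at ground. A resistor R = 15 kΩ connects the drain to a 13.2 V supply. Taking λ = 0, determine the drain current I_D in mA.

With gate tied to drain, V_GS = V_DS ≥ V_GS − V_th, so the device is in saturation.
KCL at the drain: ½ k_n (V_GS − V_th)² = (V_DD − V_GS)/R.
Let x = V_GS − 1.49. Then 54 x² + x − 11.71 = 0, giving x = 0.457 V (positive root), so V_GS = 1.95 V.
I_D = (V_DD − V_GS)/R = (13.2 − 1.95) / 15 = 0.75 mA.

I_D = 0.750 mA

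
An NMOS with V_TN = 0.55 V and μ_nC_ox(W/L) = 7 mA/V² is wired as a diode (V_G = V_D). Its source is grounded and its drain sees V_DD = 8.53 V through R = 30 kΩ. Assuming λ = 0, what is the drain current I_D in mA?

With gate tied to drain, V_GS = V_DS ≥ V_GS − V_TN, so the device is in saturation.
KCL at the drain: ½ k_n (V_GS − V_TN)² = (V_DD − V_GS)/R.
Let x = V_GS − 0.55. Then 105 x² + x − 7.98 = 0, giving x = 0.271 V (positive root), so V_GS = 0.821 V.
I_D = (V_DD − V_GS)/R = (8.53 − 0.821) / 30 = 0.257 mA.

I_D = 0.257 mA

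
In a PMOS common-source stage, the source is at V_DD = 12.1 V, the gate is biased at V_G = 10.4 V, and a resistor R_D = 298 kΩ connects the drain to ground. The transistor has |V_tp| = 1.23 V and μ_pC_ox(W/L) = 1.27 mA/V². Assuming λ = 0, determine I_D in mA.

V_SG = V_DD − V_G = 12.1 − 10.4 = 1.7 V, so V_ov = 1.7 − 1.23 = 0.47 V.
Assume saturation: I_D = ½ k_p V_ov² = 0.5 × 1.27 × 0.47² = 0.14 mA, giving V_SD = V_DD − I_D R_D = 12.1 − 0.14 × 298 = -29.7 V.
But -29.7 V < V_ov = 0.47 V, so the device is actually in triode.
In triode I_D = k_p[V_ov V_SD − ½ V_SD²] and I_D = (V_DD − V_SD)/R_D. Equating: 189 V_SD² − 178.9 V_SD + 12.1 = 0, giving V_SD = 0.0733 V (the root below V_ov).
I_D = (12.1 − 0.0733) / 298 = 0.0404 mA.

I_D = 0.0404 mA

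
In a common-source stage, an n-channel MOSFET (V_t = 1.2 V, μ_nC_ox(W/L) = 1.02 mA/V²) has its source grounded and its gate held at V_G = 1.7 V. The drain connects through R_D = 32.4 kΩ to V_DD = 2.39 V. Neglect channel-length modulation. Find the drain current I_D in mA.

I_D = 0.0688 mA

V_GS = V_G = 1.7 V, so V_ov = 1.7 − 1.2 = 0.5 V.
Assume saturation: I_D = ½ k_n V_ov² = 0.5 × 1.02 × 0.5² = 0.128 mA, giving V_DS = V_DD − I_D R_D = 2.39 − 0.128 × 32.4 = -1.74 V.
But -1.74 V < V_ov = 0.5 V, so the device is actually in triode.
In triode I_D = k_n[V_ov V_DS − ½ V_DS²] and I_D = (V_DD − V_DS)/R_D. Equating: 16.5 V_DS² − 17.52 V_DS + 2.39 = 0, giving V_DS = 0.161 V (the root below V_ov).
I_D = (2.39 − 0.161) / 32.4 = 0.0688 mA.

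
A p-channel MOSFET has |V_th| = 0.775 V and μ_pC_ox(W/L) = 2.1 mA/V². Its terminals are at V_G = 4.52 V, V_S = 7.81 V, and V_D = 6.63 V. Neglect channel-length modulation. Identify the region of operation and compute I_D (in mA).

V_SG = V_S − V_G = 7.81 − 4.52 = 3.29 V; V_SD = V_S − V_D = 7.81 − 6.63 = 1.18 V.
V_ov = V_SG − |V_th| = 3.29 − 0.775 = 2.52 V.
Since V_SD = 1.18 V < V_ov = 2.52 V, the device is in the triode region.
I_D = k_p [V_ov · V_SD − ½ V_SD²] = 2.1 × [2.52 × 1.18 − 0.5 × 1.18²] = 4.77 mA.

Triode; I_D = 4.77 mA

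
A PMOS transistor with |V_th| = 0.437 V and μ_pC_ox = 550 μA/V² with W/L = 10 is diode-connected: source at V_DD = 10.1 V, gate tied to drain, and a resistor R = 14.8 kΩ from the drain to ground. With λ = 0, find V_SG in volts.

With gate tied to drain, V_SG = V_SD ≥ V_SG − |V_th|, so the device is in saturation.
k_p = μ_pC_ox · (W/L) = 5.5 mA/V².
KCL at the drain: ½ k_p (V_SG − |V_th|)² = (V_DD − V_SG)/R.
Let x = V_SG − 0.437. Then 40.7 x² + x − 9.663 = 0, giving x = 0.475 V (positive root), so V_SG = 0.912 V.
I_D = (V_DD − V_SG)/R = (10.1 − 0.912) / 14.8 = 0.621 mA.

V_SG = 0.912 V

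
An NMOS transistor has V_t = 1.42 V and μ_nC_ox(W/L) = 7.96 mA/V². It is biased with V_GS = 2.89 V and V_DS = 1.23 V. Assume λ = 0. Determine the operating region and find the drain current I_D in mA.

V_ov = V_GS − V_t = 2.89 − 1.42 = 1.47 V.
Since V_DS = 1.23 V < V_ov = 1.47 V, the device is in the triode region.
I_D = k_n [V_ov · V_DS − ½ V_DS²] = 7.96 × [1.47 × 1.23 − 0.5 × 1.23²] = 8.37 mA.

Triode; I_D = 8.37 mA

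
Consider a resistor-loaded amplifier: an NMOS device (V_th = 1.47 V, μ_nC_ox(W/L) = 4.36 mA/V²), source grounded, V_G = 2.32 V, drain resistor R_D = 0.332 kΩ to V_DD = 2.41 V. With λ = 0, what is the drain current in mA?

I_D = 1.58 mA

V_GS = V_G = 2.32 V, so V_ov = 2.32 − 1.47 = 0.85 V.
Assume saturation: I_D = ½ k_n V_ov² = 0.5 × 4.36 × 0.85² = 1.58 mA, giving V_DS = V_DD − I_D R_D = 2.41 − 1.58 × 0.332 = 1.89 V.
V_DS = 1.89 V ≥ V_ov = 0.85 V, confirming saturation.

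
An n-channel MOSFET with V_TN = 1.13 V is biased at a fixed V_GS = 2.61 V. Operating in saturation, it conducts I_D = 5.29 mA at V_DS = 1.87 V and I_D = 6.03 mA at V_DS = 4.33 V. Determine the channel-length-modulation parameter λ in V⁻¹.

With V_GS fixed, I_D ∝ (1 + λ V_DS) in saturation, so I_D2/I_D1 = (1 + λ V_DS2)/(1 + λ V_DS1).
6.03/5.29 = 1.14 = (1 + 4.33 λ)/(1 + 1.87 λ).
Solving: λ (I_D1 V_DS2 − I_D2 V_DS1) = I_D2 − I_D1, so λ = (6.03 − 5.29) / (5.29 × 4.33 − 6.03 × 1.87) = 0.74 / 11.6 = 0.0636 V⁻¹.

λ = 0.0636 V⁻¹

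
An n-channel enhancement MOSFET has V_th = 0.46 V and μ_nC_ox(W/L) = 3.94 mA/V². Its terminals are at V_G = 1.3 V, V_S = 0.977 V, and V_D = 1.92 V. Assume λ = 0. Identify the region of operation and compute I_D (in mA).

V_GS = V_G − V_S = 1.3 − 0.977 = 0.323 V; V_DS = V_D − V_S = 1.92 − 0.977 = 0.943 V.
V_GS = 0.323 V < V_th = 0.46 V, so the transistor is in cutoff.

Cutoff; I_D = 0 mA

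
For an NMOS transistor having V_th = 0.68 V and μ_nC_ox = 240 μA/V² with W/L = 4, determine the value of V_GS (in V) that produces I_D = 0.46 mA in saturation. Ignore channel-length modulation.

V_GS = 1.66 V

k_n = μ_nC_ox · (W/L) = 0.96 mA/V².
In saturation I_D = ½ k_n (V_GS − V_th)², so V_GS − V_th = √(2 I_D / k_n) = √(2 × 0.46 / 0.96) = 0.979 V.
V_GS = 0.68 + 0.979 = 1.66 V.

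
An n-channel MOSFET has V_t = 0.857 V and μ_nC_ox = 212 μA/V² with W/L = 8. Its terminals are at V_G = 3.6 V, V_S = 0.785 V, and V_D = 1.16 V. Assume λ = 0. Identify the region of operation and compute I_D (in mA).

V_GS = V_G − V_S = 3.6 − 0.785 = 2.81 V; V_DS = V_D − V_S = 1.16 − 0.785 = 0.375 V.
k_n = μ_nC_ox · (W/L) = 1.696 mA/V².
V_ov = V_GS − V_t = 2.81 − 0.857 = 1.96 V.
Since V_DS = 0.375 V < V_ov = 1.96 V, the device is in the triode region.
I_D = k_n [V_ov · V_DS − ½ V_DS²] = 1.696 × [1.96 × 0.375 − 0.5 × 0.375²] = 1.13 mA.

Triode; I_D = 1.13 mA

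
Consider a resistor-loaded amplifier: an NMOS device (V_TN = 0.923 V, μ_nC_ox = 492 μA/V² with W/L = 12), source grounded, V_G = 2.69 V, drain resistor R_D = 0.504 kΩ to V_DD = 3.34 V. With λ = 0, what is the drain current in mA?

V_GS = V_G = 2.69 V, so V_ov = 2.69 − 0.923 = 1.77 V.
k_n = μ_nC_ox · (W/L) = 5.904 mA/V².
Assume saturation: I_D = ½ k_n V_ov² = 0.5 × 5.904 × 1.77² = 9.22 mA, giving V_DS = V_DD − I_D R_D = 3.34 − 9.22 × 0.504 = -1.31 V.
But -1.31 V < V_ov = 1.77 V, so the device is actually in triode.
In triode I_D = k_n[V_ov V_DS − ½ V_DS²] and I_D = (V_DD − V_DS)/R_D. Equating: 1.49 V_DS² − 6.258 V_DS + 3.34 = 0, giving V_DS = 0.627 V (the root below V_ov).
I_D = (3.34 − 0.627) / 0.504 = 5.38 mA.

I_D = 5.38 mA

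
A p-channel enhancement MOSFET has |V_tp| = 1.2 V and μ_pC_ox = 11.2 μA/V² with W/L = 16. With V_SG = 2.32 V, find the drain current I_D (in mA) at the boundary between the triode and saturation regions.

At the boundary V_SD = V_ov = V_SG − |V_tp| = 2.32 − 1.2 = 1.12 V.
k_p = μ_pC_ox · (W/L) = 0.1792 mA/V².
I_D = ½ k_p V_ov² = 0.5 × 0.1792 × 1.12² = 0.112 mA.

I_D = 0.112 mA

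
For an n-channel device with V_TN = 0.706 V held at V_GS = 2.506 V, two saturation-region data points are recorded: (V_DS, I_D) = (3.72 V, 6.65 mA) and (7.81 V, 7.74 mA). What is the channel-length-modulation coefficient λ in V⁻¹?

λ = 0.0471 V⁻¹

With V_GS fixed, I_D ∝ (1 + λ V_DS) in saturation, so I_D2/I_D1 = (1 + λ V_DS2)/(1 + λ V_DS1).
7.74/6.65 = 1.164 = (1 + 7.81 λ)/(1 + 3.72 λ).
Solving: λ (I_D1 V_DS2 − I_D2 V_DS1) = I_D2 − I_D1, so λ = (7.74 − 6.65) / (6.65 × 7.81 − 7.74 × 3.72) = 1.09 / 23.1 = 0.0471 V⁻¹.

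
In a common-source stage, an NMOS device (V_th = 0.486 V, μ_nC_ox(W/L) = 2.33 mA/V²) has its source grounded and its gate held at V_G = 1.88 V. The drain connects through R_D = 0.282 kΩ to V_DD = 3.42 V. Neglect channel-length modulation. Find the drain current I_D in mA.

V_GS = V_G = 1.88 V, so V_ov = 1.88 − 0.486 = 1.39 V.
Assume saturation: I_D = ½ k_n V_ov² = 0.5 × 2.33 × 1.39² = 2.26 mA, giving V_DS = V_DD − I_D R_D = 3.42 − 2.26 × 0.282 = 2.78 V.
V_DS = 2.78 V ≥ V_ov = 1.39 V, confirming saturation.

I_D = 2.26 mA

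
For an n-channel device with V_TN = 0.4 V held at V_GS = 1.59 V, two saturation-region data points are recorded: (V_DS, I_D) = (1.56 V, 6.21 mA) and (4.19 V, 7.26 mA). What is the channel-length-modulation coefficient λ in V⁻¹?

With V_GS fixed, I_D ∝ (1 + λ V_DS) in saturation, so I_D2/I_D1 = (1 + λ V_DS2)/(1 + λ V_DS1).
7.26/6.21 = 1.169 = (1 + 4.19 λ)/(1 + 1.56 λ).
Solving: λ (I_D1 V_DS2 − I_D2 V_DS1) = I_D2 − I_D1, so λ = (7.26 − 6.21) / (6.21 × 4.19 − 7.26 × 1.56) = 1.05 / 14.7 = 0.0715 V⁻¹.

λ = 0.0715 V⁻¹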